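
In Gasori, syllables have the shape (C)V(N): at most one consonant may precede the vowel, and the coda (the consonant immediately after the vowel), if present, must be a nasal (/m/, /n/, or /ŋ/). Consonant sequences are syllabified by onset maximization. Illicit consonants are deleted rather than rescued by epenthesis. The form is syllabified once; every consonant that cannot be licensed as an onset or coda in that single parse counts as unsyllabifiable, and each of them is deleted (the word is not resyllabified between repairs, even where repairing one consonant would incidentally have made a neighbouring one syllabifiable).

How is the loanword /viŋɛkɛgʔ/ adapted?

The consonants /g/, /ʔ/ cannot be parsed into a legal (C)V(N) syllable (only a nasal (/m/, /n/, or /ŋ/) is licensed in coda position; onsets are limited to one consonant).
Each unlicensed consonant is deleted: /g/, /ʔ/.

viŋɛkɛ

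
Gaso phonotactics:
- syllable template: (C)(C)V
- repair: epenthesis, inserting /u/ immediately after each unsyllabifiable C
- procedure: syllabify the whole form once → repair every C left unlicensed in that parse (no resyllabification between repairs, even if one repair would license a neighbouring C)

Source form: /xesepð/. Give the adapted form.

xesepuðu

The consonants /p/, /ð/ cannot be parsed into a legal (C)(C)V syllable (no codas are permitted; onsets may contain at most 2 consonants).
Each unlicensed consonant becomes the onset of a new syllable: /p/ → /pu/, /ð/ → /ðu/.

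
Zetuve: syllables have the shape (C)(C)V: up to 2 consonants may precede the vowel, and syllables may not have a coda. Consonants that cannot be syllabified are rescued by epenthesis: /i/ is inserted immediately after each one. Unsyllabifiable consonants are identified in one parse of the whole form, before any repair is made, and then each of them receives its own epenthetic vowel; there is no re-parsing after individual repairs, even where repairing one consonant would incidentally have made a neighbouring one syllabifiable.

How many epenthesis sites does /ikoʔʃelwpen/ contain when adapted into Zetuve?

2

The unsyllabifiable consonants are /l/, /n/; each receives one epenthetic vowel.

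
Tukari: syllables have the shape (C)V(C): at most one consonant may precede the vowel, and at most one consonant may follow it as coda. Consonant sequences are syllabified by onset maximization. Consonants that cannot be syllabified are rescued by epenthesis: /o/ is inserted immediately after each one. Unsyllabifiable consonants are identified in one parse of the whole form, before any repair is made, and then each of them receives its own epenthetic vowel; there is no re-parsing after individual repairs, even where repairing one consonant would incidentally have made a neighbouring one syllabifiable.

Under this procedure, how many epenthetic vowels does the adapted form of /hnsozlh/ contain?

4

The unsyllabifiable consonants are /h/, /n/, /l/, /h/; each receives one epenthetic vowel.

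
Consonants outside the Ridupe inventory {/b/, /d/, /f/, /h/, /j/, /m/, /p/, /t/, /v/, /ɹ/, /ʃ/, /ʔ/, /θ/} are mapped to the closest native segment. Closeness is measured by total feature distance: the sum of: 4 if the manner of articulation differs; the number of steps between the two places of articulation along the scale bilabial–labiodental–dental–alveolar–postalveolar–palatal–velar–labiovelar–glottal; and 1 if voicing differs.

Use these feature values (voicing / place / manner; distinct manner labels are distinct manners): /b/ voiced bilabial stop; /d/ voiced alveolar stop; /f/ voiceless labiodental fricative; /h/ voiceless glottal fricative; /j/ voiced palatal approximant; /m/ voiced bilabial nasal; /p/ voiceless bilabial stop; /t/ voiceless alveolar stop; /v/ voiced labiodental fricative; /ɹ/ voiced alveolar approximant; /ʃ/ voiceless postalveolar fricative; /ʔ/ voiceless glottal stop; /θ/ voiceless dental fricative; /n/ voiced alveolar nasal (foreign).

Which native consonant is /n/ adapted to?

m

/m/ is closest: same manner (nasal), place distance 3 (alveolar→bilabial), same voicing; total 3. Next closest is /d/ at distance 4.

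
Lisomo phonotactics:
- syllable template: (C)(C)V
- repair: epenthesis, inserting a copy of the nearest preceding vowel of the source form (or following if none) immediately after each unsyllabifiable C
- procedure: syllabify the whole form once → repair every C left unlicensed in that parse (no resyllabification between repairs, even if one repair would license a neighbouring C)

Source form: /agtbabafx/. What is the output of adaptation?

agatbabafaxa

Under (C)(C)V, the unsyllabifiable consonants are /g/, /f/, /x/ (no codas are permitted; onsets may contain at most 2 consonants).
Inserting the epenthetic vowel yields /g/ → /ga/, /f/ → /fa/, /x/ → /xa/.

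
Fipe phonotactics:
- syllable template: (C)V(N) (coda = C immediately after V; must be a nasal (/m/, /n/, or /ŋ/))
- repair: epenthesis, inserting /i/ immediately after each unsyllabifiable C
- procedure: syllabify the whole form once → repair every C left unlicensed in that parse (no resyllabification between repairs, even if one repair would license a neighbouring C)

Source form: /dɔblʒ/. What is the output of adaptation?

Under (C)V(N), the unsyllabifiable consonants are /b/, /l/, /ʒ/ (only a nasal (/m/, /n/, or /ŋ/) is licensed in coda position; onsets are limited to one consonant).
Each unlicensed consonant becomes the onset of a new syllable: /b/ → /bi/, /l/ → /li/, /ʒ/ → /ʒi/.

dɔbiliʒi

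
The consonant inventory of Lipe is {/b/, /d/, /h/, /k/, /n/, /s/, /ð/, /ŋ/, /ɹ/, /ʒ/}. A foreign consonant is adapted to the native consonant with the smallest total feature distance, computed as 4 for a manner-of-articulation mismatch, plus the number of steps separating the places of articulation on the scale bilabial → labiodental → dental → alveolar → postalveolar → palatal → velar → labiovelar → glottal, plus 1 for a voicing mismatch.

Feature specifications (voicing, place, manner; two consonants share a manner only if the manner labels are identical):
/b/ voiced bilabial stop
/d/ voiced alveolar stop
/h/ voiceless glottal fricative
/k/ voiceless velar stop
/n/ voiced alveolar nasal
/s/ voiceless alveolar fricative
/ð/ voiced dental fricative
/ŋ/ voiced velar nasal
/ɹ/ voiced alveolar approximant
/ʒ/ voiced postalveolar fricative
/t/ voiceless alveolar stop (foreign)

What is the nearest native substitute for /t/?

/d/ is closest: same manner (stop), place distance 0 (alveolar→alveolar), voicing differs (+1); total 1. Next closest is /k/ at distance 3.

d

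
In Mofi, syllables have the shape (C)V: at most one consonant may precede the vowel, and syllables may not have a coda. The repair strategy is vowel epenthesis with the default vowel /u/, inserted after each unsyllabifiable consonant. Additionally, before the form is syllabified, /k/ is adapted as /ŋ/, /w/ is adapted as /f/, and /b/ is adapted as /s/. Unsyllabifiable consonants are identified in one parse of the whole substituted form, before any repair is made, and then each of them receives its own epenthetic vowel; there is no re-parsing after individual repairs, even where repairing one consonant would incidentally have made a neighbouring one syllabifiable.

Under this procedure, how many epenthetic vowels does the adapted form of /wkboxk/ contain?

After substitution the input is /fŋsoxŋ/.
The unsyllabifiable consonants are /f/, /ŋ/, /x/, /ŋ/; each receives one epenthetic vowel.

4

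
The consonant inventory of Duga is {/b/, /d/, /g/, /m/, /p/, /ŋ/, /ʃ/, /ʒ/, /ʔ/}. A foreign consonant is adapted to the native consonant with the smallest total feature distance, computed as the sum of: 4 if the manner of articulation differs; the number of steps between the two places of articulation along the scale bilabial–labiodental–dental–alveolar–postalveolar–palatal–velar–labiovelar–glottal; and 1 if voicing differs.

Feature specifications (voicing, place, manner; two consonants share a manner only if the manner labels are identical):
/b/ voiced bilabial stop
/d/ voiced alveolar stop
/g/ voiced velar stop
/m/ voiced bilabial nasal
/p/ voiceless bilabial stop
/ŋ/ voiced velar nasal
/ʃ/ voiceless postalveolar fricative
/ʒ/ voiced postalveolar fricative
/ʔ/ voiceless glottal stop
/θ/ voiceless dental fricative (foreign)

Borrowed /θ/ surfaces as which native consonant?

ʃ

/ʃ/ is closest: same manner (fricative), place distance 2 (dental→postalveolar), same voicing; total 2. Next closest is /ʒ/ at distance 3.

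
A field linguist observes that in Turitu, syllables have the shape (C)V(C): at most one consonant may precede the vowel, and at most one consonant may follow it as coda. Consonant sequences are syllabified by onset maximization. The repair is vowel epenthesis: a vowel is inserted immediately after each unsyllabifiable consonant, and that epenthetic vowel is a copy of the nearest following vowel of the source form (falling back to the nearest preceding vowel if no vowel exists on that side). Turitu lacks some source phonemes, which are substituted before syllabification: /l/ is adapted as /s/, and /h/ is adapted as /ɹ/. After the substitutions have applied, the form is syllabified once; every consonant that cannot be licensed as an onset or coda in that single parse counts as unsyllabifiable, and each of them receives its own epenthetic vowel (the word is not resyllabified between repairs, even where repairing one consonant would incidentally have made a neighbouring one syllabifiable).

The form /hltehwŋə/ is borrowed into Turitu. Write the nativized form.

Substitution: /h/ → /ɹ/, /l/ → /s/, giving /ɹsteɹwŋə/.
The consonants /ɹ/, /s/, /w/ cannot be parsed into a legal (C)V(C) syllable (at most one coda consonant is licensed; onsets are limited to one consonant).
Each unlicensed consonant becomes the onset of a new syllable: /ɹ/ → /ɹe/, /s/ → /se/, /w/ → /wə/.

ɹeseteɹwəŋə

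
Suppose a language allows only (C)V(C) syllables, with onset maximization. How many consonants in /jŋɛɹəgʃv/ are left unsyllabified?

3

Under (C)V(C), the unsyllabifiable consonants are /j/, /ʃ/, /v/ (at most one coda consonant is licensed; onsets are limited to one consonant).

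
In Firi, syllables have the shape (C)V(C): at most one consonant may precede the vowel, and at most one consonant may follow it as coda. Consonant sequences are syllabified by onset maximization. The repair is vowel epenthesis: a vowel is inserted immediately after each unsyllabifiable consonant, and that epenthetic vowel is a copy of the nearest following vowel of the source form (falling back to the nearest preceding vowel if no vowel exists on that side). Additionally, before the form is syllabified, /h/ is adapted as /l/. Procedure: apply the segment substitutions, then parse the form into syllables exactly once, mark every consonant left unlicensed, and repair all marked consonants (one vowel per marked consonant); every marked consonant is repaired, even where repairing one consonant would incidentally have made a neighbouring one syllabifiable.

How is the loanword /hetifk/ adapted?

letifki

Substitution: /h/ → /l/, giving /letifk/.
Under (C)V(C), the unsyllabifiable consonants are /k/ (at most one coda consonant is licensed; onsets are limited to one consonant).
Each unlicensed consonant becomes the onset of a new syllable: /k/ → /ki/.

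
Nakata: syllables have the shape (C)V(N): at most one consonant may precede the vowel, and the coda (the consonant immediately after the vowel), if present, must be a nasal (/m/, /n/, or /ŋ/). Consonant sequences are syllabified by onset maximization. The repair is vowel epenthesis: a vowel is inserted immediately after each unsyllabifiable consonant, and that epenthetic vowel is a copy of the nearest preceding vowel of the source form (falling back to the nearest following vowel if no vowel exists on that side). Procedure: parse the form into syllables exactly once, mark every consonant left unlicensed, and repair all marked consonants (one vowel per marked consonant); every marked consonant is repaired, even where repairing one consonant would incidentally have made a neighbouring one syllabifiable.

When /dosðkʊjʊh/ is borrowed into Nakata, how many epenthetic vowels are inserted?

3

The unsyllabifiable consonants are /s/, /ð/, /h/; each receives one epenthetic vowel.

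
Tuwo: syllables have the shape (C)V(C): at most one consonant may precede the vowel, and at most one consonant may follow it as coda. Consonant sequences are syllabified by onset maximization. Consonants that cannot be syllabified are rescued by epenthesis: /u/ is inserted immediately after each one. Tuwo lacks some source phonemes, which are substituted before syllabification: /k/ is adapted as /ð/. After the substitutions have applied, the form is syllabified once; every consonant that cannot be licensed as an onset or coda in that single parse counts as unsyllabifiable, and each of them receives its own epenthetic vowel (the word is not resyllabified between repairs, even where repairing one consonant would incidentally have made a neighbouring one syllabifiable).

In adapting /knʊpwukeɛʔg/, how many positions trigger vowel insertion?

2

After substitution the input is /ðnʊpwuðeɛʔg/.
The unsyllabifiable consonants are /ð/, /g/; each receives one epenthetic vowel.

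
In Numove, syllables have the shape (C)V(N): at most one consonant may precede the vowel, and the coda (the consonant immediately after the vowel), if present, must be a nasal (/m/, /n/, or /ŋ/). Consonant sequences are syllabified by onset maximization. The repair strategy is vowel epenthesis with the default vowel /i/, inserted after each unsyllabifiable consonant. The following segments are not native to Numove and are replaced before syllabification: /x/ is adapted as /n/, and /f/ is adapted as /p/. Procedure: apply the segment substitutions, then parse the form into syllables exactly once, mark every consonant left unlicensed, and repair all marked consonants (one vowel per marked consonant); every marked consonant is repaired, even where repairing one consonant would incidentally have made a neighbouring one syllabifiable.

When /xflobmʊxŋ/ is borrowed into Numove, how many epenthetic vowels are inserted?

After substitution the input is /nplobmʊnŋ/.
The unsyllabifiable consonants are /n/, /p/, /b/, /ŋ/; each receives one epenthetic vowel.

4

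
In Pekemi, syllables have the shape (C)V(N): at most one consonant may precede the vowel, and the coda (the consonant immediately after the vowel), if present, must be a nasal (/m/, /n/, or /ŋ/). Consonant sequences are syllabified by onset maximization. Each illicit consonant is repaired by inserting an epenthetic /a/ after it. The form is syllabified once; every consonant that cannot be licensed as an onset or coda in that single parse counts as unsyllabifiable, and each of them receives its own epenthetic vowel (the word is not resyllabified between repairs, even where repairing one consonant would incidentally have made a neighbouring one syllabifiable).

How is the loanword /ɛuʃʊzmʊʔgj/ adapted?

Syllabifying with onset maximization leaves /z/, /ʔ/, /g/, /j/ stranded (only a nasal (/m/, /n/, or /ŋ/) is licensed in coda position; onsets are limited to one consonant).
Epenthesis after each stranded consonant: /z/ → /za/, /ʔ/ → /ʔa/, /g/ → /ga/, /j/ → /ja/.

ɛuʃʊzamʊʔagaja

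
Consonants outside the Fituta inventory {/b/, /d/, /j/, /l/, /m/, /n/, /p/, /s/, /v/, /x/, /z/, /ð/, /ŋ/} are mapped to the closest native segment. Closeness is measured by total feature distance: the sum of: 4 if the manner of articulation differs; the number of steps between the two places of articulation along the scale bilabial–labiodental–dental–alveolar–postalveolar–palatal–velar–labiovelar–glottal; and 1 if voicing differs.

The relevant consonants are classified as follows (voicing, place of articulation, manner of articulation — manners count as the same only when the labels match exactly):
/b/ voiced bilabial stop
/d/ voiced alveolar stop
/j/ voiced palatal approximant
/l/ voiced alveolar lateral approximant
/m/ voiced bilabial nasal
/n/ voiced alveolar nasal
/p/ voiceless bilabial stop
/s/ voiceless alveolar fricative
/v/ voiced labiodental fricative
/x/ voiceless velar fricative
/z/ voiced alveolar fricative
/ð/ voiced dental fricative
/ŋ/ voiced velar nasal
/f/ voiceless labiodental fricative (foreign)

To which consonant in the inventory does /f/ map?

v

/v/ is closest: same manner (fricative), place distance 0 (labiodental→labiodental), voicing differs (+1); total 1. Next closest is /s/ at distance 2.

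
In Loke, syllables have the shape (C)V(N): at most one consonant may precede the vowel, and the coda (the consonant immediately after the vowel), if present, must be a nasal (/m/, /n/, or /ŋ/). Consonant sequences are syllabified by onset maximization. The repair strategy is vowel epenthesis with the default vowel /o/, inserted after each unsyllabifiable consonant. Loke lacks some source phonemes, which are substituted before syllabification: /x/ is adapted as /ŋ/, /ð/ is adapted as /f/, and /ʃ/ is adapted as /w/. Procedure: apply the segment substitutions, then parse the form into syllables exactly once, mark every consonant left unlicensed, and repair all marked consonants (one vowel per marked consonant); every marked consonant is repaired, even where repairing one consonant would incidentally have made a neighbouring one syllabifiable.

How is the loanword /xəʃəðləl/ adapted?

Substitution: /x/ → /ŋ/, /ʃ/ → /w/, /ð/ → /f/, giving /ŋəwəfləl/.
Under (C)V(N), the unsyllabifiable consonants are /f/, /l/ (only a nasal (/m/, /n/, or /ŋ/) is licensed in coda position; onsets are limited to one consonant).
Inserting the epenthetic vowel yields /f/ → /fo/, /l/ → /lo/.

ŋəwəfoləlo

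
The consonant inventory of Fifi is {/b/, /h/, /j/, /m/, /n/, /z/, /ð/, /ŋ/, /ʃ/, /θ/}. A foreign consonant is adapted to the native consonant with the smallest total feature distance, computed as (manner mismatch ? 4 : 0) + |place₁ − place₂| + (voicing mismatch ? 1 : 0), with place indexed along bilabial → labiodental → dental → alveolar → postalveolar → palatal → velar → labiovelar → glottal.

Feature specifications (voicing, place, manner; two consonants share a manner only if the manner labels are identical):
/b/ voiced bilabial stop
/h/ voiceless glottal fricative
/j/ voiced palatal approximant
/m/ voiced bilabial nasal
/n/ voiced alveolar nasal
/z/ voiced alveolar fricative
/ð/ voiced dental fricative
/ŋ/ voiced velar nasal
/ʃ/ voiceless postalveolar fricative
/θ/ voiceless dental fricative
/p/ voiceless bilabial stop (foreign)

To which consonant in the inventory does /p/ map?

/b/ is closest: same manner (stop), place distance 0 (bilabial→bilabial), voicing differs (+1); total 1. Next closest is /m/ at distance 5.

b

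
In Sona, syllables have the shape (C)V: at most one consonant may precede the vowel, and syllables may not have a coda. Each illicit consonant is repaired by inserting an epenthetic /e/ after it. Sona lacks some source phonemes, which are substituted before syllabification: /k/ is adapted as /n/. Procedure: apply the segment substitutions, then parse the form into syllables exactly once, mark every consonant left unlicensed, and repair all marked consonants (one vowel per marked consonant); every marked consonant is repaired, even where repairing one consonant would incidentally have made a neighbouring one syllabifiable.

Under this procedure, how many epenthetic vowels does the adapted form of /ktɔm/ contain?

After substitution the input is /ntɔm/.
The unsyllabifiable consonants are /n/, /m/; each receives one epenthetic vowel.

2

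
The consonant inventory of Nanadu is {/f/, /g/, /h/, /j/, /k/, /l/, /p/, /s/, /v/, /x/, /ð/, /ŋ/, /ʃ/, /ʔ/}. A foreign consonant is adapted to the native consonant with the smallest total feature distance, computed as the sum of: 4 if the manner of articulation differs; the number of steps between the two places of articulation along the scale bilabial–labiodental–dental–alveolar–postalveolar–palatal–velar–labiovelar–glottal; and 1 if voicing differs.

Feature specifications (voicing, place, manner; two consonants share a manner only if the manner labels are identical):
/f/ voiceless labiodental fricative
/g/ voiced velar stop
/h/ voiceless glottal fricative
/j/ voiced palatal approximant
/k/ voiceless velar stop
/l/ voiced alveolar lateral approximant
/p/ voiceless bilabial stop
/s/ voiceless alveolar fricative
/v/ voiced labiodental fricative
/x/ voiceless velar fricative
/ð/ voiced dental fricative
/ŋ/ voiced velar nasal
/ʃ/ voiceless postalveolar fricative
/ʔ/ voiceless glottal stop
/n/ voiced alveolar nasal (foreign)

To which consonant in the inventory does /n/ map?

/ŋ/ is closest: same manner (nasal), place distance 3 (alveolar→velar), same voicing; total 3. Next closest is /l/ at distance 4.

ŋ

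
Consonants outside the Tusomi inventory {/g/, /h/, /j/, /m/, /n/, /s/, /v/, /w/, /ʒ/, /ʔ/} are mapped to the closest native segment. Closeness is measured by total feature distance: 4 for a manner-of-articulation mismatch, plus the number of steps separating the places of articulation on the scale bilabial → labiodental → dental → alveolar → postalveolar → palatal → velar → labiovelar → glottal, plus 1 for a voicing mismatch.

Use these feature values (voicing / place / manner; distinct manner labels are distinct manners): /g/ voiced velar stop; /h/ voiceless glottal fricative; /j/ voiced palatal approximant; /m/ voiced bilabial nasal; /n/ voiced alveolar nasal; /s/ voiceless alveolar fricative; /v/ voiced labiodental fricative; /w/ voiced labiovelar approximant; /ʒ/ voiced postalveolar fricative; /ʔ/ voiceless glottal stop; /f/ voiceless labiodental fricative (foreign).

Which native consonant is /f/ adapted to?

v

/v/ is closest: same manner (fricative), place distance 0 (labiodental→labiodental), voicing differs (+1); total 1. Next closest is /s/ at distance 2.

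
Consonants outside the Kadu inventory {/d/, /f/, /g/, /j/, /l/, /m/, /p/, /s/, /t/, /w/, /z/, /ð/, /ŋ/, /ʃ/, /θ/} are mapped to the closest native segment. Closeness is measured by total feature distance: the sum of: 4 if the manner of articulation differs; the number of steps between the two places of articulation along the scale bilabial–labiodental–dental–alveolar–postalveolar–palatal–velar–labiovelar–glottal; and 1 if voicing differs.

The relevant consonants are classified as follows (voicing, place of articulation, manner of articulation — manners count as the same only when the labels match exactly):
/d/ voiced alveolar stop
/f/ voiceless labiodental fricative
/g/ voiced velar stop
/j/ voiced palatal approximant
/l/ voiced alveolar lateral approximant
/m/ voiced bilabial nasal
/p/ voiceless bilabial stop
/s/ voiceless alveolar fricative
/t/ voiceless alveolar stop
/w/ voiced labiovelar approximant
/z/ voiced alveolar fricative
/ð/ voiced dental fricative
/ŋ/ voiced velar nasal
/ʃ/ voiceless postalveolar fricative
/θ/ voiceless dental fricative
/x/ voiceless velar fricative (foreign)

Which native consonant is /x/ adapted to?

ʃ

/ʃ/ is closest: same manner (fricative), place distance 2 (velar→postalveolar), same voicing; total 2. Next closest is /s/ at distance 3.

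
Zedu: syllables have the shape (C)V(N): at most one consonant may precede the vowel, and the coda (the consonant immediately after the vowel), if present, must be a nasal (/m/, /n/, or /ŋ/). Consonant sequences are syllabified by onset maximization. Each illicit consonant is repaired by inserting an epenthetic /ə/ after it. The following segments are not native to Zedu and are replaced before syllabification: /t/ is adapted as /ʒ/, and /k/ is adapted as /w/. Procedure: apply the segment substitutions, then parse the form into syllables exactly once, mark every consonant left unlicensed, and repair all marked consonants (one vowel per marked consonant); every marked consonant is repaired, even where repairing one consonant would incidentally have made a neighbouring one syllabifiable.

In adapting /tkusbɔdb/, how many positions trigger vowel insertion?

After substitution the input is /ʒwusbɔdb/.
The unsyllabifiable consonants are /ʒ/, /s/, /d/, /b/; each receives one epenthetic vowel.

4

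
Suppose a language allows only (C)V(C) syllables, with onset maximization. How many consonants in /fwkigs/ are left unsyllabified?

3

The consonants /f/, /w/, /s/ cannot be parsed into a legal (C)V(C) syllable (at most one coda consonant is licensed; onsets are limited to one consonant).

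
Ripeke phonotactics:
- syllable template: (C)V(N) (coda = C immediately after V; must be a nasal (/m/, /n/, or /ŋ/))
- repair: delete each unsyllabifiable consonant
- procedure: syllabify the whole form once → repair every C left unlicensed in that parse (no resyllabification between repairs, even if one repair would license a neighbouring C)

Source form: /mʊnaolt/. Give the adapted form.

mʊnao

Syllabifying with onset maximization leaves /l/, /t/ stranded (only a nasal (/m/, /n/, or /ŋ/) is licensed in coda position; onsets are limited to one consonant).
Each unlicensed consonant is deleted: /l/, /t/.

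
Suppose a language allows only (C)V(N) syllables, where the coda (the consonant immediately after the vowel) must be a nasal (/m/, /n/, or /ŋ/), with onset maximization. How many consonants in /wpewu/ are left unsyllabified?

1

Syllabifying with onset maximization leaves /w/ stranded (only a nasal (/m/, /n/, or /ŋ/) is licensed in coda position; onsets are limited to one consonant).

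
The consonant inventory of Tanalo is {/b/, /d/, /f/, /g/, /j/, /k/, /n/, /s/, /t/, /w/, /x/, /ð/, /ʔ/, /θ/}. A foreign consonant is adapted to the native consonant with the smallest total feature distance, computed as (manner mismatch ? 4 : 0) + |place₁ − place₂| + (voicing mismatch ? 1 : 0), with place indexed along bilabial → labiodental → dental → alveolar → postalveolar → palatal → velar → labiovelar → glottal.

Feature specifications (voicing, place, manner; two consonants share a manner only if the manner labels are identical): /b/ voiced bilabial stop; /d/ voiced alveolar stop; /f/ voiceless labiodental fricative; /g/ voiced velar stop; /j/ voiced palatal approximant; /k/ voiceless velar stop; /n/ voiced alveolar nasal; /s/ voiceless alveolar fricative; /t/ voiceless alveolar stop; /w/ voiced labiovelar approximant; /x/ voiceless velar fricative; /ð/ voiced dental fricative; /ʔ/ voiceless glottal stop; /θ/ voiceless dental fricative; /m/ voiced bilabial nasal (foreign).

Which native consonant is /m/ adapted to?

/n/ is closest: same manner (nasal), place distance 3 (bilabial→alveolar), same voicing; total 3. Next closest is /b/ at distance 4.

n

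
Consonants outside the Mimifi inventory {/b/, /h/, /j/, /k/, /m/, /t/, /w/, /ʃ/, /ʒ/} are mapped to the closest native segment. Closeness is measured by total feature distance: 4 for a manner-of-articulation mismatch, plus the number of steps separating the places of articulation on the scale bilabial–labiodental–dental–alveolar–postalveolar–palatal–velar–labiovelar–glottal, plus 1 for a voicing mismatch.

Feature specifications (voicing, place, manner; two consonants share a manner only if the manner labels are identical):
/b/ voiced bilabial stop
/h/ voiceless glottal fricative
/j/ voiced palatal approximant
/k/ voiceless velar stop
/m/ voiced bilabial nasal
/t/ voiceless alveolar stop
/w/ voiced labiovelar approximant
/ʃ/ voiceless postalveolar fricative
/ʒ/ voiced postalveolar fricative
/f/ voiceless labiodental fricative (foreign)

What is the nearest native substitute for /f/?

ʃ

/ʃ/ is closest: same manner (fricative), place distance 3 (labiodental→postalveolar), same voicing; total 3. Next closest is /ʒ/ at distance 4.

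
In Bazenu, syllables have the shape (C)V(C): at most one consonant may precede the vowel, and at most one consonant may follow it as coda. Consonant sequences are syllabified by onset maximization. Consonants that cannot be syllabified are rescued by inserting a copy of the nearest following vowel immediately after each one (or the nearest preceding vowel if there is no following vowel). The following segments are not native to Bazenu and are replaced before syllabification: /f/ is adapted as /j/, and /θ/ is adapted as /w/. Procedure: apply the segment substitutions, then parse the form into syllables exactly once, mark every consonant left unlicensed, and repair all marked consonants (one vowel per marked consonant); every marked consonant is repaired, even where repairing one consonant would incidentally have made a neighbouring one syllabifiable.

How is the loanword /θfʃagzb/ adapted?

Substitution: /θ/ → /w/, /f/ → /j/, giving /wjʃagzb/.
Syllabifying with onset maximization leaves /w/, /j/, /z/, /b/ stranded (at most one coda consonant is licensed; onsets are limited to one consonant).
Epenthesis after each stranded consonant: /w/ → /wa/, /j/ → /ja/, /z/ → /za/, /b/ → /ba/.

wajaʃagzaba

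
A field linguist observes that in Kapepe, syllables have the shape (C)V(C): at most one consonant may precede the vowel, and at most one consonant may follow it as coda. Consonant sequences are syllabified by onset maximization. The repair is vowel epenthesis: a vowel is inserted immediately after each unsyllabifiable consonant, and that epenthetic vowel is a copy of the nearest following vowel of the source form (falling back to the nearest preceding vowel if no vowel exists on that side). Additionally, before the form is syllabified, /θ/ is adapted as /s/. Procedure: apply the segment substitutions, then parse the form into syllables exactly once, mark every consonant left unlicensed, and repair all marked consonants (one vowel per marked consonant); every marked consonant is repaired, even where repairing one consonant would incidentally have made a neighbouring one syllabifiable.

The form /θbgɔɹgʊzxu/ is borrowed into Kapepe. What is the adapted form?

sɔbɔgɔɹgʊzxu

Substitution: /θ/ → /s/, giving /sbgɔɹgʊzxu/.
Under (C)V(C), the unsyllabifiable consonants are /s/, /b/ (at most one coda consonant is licensed; onsets are limited to one consonant).
Each unlicensed consonant becomes the onset of a new syllable: /s/ → /sɔ/, /b/ → /bɔ/.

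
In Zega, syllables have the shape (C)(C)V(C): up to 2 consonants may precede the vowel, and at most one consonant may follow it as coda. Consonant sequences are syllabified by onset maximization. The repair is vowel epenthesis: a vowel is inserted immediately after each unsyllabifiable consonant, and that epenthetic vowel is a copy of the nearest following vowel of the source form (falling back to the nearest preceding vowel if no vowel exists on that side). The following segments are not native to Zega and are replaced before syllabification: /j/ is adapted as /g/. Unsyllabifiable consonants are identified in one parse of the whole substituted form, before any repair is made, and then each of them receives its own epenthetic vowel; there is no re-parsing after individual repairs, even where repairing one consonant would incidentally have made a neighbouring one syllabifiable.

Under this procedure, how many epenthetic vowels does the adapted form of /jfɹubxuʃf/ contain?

After substitution the input is /gfɹubxuʃf/.
The unsyllabifiable consonants are /g/, /f/; each receives one epenthetic vowel.

2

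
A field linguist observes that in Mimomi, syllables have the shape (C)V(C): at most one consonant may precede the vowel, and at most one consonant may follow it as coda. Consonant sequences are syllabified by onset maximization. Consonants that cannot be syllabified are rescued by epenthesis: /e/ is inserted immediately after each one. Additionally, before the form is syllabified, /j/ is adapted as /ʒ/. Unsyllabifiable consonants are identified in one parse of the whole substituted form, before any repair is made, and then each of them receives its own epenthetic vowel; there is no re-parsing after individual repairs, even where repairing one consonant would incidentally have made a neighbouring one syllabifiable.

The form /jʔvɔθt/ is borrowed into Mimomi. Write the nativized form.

Substitution: /j/ → /ʒ/, giving /ʒʔvɔθt/.
Syllabifying with onset maximization leaves /ʒ/, /ʔ/, /t/ stranded (at most one coda consonant is licensed; onsets are limited to one consonant).
Inserting the epenthetic vowel yields /ʒ/ → /ʒe/, /ʔ/ → /ʔe/, /t/ → /te/.

ʒeʔevɔθte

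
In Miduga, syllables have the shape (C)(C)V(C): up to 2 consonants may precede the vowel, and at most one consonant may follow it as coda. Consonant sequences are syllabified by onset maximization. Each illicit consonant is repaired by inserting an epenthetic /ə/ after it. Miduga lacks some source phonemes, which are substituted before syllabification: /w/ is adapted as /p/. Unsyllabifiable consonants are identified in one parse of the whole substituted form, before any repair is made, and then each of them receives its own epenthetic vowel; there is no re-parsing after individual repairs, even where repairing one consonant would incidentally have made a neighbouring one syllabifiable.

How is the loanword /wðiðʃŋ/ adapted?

Substitution: /w/ → /p/, giving /pðiðʃŋ/.
Under (C)(C)V(C), the unsyllabifiable consonants are /ʃ/, /ŋ/ (at most one coda consonant is licensed; onsets may contain at most 2 consonants).
Each unlicensed consonant becomes the onset of a new syllable: /ʃ/ → /ʃə/, /ŋ/ → /ŋə/.

pðiðʃəŋə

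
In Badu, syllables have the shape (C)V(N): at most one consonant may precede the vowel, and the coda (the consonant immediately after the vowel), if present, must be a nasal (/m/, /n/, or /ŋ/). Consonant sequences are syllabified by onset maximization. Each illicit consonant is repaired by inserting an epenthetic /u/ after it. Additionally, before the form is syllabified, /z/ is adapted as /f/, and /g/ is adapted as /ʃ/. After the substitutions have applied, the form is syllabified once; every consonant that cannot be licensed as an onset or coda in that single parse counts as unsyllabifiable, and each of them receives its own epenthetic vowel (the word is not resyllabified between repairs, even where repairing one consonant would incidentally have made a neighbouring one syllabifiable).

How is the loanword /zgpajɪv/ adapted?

fuʃupajɪvu

Substitution: /z/ → /f/, /g/ → /ʃ/, giving /fʃpajɪv/.
Under (C)V(N), the unsyllabifiable consonants are /f/, /ʃ/, /v/ (only a nasal (/m/, /n/, or /ŋ/) is licensed in coda position; onsets are limited to one consonant).
Inserting the epenthetic vowel yields /f/ → /fu/, /ʃ/ → /ʃu/, /v/ → /vu/.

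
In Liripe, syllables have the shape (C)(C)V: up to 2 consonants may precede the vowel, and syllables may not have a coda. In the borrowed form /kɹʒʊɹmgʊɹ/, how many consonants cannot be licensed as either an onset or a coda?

Syllabifying with onset maximization leaves /k/, /ɹ/, /ɹ/ stranded (no codas are permitted; onsets may contain at most 2 consonants).

3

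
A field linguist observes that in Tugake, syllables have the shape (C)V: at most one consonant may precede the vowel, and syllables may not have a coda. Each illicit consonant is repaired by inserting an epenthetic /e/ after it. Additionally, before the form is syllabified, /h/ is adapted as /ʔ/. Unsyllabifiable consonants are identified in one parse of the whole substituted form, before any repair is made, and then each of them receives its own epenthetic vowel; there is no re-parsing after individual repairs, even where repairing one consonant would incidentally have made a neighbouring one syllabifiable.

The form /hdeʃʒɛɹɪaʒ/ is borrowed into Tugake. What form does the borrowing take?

ʔedeʃeʒɛɹɪaʒe

Substitution: /h/ → /ʔ/, giving /ʔdeʃʒɛɹɪaʒ/.
Syllabifying with onset maximization leaves /ʔ/, /ʃ/, /ʒ/ stranded (no codas are permitted; onsets are limited to one consonant).
Inserting the epenthetic vowel yields /ʔ/ → /ʔe/, /ʃ/ → /ʃe/, /ʒ/ → /ʒe/.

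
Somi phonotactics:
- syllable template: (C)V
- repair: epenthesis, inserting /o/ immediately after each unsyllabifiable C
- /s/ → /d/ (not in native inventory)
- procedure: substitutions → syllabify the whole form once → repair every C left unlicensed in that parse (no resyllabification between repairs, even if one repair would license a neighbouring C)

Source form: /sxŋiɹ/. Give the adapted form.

Substitution: /s/ → /d/, giving /dxŋiɹ/.
Under (C)V, the unsyllabifiable consonants are /d/, /x/, /ɹ/ (no codas are permitted; onsets are limited to one consonant).
Epenthesis after each stranded consonant: /d/ → /do/, /x/ → /xo/, /ɹ/ → /ɹo/.

doxoŋiɹo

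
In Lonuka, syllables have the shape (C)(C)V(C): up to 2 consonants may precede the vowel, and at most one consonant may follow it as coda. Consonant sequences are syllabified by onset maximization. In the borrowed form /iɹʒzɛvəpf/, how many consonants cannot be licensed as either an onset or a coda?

Under (C)(C)V(C), the unsyllabifiable consonants are /f/ (at most one coda consonant is licensed; onsets may contain at most 2 consonants).

1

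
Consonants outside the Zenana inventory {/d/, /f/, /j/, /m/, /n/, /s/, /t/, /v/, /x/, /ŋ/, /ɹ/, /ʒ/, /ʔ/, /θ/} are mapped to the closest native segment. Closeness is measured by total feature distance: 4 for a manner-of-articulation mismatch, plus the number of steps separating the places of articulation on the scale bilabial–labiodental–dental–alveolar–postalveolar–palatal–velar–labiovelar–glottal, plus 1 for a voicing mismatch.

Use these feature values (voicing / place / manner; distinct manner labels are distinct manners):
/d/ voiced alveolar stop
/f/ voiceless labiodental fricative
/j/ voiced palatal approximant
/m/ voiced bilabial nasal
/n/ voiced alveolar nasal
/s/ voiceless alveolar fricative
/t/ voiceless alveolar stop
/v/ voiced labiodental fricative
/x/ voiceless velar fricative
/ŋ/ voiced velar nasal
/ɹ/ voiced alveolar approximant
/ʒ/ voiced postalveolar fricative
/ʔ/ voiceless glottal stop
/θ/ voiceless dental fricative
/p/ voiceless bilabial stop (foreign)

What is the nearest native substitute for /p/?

t

/t/ is closest: same manner (stop), place distance 3 (bilabial→alveolar), same voicing; total 3. Next closest is /d/ at distance 4.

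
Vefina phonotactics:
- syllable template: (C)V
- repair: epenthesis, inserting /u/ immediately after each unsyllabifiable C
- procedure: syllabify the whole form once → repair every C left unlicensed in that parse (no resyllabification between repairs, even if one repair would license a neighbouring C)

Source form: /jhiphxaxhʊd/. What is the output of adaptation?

Syllabifying with onset maximization leaves /j/, /p/, /h/, /x/, /d/ stranded (no codas are permitted; onsets are limited to one consonant).
Each unlicensed consonant becomes the onset of a new syllable: /j/ → /ju/, /p/ → /pu/, /h/ → /hu/, /x/ → /xu/, /d/ → /du/.

juhipuhuxaxuhʊdu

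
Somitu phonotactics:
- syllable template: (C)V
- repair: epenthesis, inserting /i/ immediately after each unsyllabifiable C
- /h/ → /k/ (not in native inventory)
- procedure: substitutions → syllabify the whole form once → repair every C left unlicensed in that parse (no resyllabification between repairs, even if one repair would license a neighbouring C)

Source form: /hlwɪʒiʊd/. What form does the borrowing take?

Substitution: /h/ → /k/, giving /klwɪʒiʊd/.
The consonants /k/, /l/, /d/ cannot be parsed into a legal (C)V syllable (no codas are permitted; onsets are limited to one consonant).
Epenthesis after each stranded consonant: /k/ → /ki/, /l/ → /li/, /d/ → /di/.

kiliwɪʒiʊdi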